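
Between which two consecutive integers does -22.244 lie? -23 and -22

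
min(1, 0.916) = 0.916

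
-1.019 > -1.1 True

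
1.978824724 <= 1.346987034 False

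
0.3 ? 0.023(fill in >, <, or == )>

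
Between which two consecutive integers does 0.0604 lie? 0 and 1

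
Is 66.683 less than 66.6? No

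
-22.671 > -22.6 False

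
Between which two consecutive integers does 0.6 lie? 0 and 1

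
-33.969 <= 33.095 True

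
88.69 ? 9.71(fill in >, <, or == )>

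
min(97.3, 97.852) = 97.3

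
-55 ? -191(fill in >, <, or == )>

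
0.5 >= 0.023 True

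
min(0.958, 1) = 0.958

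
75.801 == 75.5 False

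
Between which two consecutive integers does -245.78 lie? -246 and -245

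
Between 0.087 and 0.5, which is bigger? 0.5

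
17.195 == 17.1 False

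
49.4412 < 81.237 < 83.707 True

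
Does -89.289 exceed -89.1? No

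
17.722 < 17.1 False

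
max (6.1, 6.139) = 6.139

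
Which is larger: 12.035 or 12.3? 12.3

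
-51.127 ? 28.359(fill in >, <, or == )<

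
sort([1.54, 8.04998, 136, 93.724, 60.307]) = [1.54, 8.04998, 60.307, 93.724, 136]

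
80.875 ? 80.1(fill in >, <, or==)>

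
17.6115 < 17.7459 True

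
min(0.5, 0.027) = 0.027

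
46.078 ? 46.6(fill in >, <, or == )<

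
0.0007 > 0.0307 False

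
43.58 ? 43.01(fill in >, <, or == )>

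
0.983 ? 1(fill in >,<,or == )<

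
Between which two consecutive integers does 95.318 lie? 95 and 96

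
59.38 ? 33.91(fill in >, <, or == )>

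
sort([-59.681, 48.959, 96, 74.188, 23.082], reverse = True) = [96, 74.188, 48.959, 23.082, -59.681]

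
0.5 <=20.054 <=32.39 True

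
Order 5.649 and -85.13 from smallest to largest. -85.13, 5.649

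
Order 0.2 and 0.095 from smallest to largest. 0.095, 0.2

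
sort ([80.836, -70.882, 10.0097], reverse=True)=[80.836, 10.0097, -70.882]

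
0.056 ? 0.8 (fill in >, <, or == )<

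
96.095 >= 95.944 True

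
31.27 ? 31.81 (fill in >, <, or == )<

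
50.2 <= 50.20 True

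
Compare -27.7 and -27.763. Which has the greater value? -27.7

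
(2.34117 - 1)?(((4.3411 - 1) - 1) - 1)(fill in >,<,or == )>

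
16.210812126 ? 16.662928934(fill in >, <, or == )<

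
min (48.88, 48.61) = 48.61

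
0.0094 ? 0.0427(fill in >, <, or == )<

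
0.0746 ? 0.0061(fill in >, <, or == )>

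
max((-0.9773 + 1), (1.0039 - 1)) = 0.0227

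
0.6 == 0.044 False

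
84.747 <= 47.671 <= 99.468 False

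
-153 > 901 False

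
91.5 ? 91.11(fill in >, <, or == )>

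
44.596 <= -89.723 False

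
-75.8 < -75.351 True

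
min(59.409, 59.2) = 59.2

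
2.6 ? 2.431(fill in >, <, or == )>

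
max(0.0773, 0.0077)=0.0773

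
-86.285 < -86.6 False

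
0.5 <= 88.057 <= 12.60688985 False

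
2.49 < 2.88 True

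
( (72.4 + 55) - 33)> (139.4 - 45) False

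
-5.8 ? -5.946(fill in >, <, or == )>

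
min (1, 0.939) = 0.939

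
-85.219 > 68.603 False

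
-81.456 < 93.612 True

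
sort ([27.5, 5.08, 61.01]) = [5.08, 27.5, 61.01]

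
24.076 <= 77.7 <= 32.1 False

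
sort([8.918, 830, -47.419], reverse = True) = [830, 8.918, -47.419]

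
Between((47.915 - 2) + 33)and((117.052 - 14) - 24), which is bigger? ((117.052 - 14) - 24)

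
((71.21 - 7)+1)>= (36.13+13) True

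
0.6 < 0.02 False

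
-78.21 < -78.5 False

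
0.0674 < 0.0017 False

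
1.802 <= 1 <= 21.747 False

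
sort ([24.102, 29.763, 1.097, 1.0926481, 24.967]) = [1.0926481, 1.097, 24.102, 24.967, 29.763]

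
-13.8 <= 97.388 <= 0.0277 False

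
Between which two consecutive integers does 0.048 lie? 0 and 1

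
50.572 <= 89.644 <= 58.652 False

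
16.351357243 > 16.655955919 False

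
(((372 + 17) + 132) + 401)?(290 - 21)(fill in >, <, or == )>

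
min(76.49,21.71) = 21.71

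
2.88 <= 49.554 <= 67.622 True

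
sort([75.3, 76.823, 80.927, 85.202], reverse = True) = [85.202, 80.927, 76.823, 75.3]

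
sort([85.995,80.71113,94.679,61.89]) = [61.89,80.71113,85.995,94.679]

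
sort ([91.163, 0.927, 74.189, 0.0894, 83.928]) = [0.0894, 0.927, 74.189, 83.928, 91.163]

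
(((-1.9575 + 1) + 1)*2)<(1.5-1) True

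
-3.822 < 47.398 True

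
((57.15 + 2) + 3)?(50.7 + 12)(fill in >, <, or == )<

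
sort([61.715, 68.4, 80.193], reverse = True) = [80.193, 68.4, 61.715]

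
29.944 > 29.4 True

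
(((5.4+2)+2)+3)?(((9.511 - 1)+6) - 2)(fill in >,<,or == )<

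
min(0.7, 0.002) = 0.002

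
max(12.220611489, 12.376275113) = 12.376275113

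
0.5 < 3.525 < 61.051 True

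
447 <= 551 True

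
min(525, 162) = 162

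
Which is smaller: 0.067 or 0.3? 0.067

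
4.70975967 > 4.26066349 True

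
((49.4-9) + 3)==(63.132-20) False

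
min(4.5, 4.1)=4.1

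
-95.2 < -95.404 False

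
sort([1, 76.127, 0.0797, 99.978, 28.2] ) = [0.0797, 1, 28.2, 76.127, 99.978]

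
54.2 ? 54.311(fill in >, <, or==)<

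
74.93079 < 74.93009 False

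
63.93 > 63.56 True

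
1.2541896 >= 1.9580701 False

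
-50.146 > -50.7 True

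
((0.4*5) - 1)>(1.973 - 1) True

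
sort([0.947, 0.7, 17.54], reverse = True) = [17.54, 0.947, 0.7]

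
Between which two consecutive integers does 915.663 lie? 915 and 916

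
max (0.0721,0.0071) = 0.0721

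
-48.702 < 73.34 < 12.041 False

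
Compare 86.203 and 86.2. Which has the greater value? 86.203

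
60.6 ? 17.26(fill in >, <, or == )>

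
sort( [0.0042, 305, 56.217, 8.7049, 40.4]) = [0.0042, 8.7049, 40.4, 56.217, 305]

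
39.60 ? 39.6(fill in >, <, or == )==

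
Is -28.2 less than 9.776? Yes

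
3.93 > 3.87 True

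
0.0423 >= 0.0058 True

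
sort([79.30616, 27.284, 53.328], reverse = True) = [79.30616, 53.328, 27.284]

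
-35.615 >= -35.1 False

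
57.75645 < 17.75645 False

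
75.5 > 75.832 False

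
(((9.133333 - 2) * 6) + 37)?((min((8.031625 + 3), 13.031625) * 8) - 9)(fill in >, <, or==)>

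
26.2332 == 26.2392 False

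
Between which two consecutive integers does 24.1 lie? 24 and 25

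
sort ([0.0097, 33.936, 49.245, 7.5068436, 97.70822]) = [0.0097, 7.5068436, 33.936, 49.245, 97.70822]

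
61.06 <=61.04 False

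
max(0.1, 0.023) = 0.1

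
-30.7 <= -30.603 True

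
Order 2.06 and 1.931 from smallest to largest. 1.931, 2.06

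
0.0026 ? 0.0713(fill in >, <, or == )<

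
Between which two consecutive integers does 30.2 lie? 30 and 31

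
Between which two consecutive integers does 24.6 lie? 24 and 25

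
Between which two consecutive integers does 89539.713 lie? 89539 and 89540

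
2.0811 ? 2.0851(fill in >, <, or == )<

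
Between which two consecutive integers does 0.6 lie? 0 and 1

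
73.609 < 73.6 False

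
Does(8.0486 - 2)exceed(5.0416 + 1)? Yes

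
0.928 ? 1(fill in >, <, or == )<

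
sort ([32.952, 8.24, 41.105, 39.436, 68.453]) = [8.24, 32.952, 39.436, 41.105, 68.453]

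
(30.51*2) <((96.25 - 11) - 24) True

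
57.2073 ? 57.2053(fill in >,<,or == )>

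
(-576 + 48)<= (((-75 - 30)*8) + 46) False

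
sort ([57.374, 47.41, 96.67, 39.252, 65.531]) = [39.252, 47.41, 57.374, 65.531, 96.67]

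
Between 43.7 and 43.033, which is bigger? 43.7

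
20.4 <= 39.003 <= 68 True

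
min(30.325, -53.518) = -53.518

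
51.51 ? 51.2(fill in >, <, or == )>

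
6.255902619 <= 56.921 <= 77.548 True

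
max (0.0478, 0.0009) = 0.0478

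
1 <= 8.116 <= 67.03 True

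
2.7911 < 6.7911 True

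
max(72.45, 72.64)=72.64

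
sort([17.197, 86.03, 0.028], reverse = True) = [86.03, 17.197, 0.028]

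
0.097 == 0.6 False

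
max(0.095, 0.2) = 0.2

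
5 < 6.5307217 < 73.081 True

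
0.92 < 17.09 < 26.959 True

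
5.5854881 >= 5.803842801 False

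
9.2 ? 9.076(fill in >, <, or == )>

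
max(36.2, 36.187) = 36.2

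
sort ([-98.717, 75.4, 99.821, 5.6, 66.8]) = [-98.717, 5.6, 66.8, 75.4, 99.821]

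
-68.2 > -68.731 True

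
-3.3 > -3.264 False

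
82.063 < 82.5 True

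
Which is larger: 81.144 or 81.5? 81.5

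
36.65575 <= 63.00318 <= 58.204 False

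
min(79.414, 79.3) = 79.3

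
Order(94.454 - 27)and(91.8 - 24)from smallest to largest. (94.454 - 27), (91.8 - 24)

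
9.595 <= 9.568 False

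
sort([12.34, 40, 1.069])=[1.069, 12.34, 40]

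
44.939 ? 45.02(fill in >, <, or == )<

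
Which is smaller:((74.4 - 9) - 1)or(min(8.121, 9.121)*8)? ((74.4 - 9) - 1)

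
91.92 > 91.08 True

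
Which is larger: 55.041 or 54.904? 55.041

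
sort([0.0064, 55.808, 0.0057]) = [0.0057, 0.0064, 55.808]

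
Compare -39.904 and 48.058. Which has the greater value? 48.058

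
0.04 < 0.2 True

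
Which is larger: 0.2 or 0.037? 0.2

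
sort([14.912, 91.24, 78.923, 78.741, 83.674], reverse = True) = [91.24, 83.674, 78.923, 78.741, 14.912]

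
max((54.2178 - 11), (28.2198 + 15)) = 43.2198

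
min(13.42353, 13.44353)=13.42353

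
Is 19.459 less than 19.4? No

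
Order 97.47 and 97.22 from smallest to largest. 97.22, 97.47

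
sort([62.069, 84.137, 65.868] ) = [62.069, 65.868, 84.137]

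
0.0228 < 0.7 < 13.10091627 True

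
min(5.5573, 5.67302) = 5.5573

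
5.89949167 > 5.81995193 True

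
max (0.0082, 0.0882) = 0.0882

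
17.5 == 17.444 False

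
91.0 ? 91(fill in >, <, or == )==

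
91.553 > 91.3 True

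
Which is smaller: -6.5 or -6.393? -6.5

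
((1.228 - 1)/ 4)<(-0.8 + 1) True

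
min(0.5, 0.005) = 0.005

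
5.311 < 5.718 True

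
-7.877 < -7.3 True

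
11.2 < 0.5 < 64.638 False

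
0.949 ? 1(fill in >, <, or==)<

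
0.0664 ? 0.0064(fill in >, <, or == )>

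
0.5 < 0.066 False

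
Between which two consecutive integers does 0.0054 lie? 0 and 1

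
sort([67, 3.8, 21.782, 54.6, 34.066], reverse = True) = [67, 54.6, 34.066, 21.782, 3.8]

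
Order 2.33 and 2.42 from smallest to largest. 2.33, 2.42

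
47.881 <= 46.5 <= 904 False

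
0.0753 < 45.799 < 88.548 True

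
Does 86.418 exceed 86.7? No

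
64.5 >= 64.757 False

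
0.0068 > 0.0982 False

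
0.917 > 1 False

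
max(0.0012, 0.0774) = 0.0774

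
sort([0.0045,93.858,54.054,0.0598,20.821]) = [0.0045,0.0598,20.821,54.054,93.858]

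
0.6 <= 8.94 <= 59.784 True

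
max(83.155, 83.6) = 83.6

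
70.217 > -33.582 True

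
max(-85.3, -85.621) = -85.3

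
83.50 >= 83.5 True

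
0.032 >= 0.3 False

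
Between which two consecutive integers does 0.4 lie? 0 and 1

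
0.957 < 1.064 True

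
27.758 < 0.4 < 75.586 False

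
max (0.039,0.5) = 0.5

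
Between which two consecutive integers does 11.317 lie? 11 and 12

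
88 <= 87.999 False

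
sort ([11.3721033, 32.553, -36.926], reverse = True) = [32.553, 11.3721033, -36.926]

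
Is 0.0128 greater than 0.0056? Yes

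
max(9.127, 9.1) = 9.127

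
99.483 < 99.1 False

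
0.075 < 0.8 True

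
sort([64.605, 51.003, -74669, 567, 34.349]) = [-74669, 34.349, 51.003, 64.605, 567]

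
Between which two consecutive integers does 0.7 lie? 0 and 1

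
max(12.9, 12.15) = 12.9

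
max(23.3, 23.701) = 23.701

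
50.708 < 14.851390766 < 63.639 False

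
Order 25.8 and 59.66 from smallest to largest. 25.8, 59.66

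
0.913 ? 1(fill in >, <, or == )<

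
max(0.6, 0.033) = 0.6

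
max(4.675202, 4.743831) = 4.743831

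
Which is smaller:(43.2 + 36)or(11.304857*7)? (11.304857*7)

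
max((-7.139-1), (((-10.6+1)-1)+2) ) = -8.139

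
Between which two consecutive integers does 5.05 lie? 5 and 6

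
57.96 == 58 False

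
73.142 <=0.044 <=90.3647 False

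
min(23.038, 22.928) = 22.928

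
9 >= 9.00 True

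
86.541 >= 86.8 False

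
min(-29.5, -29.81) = -29.81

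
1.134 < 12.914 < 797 True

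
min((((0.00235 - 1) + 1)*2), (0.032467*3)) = 0.0047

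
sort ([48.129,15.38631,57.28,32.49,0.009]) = [0.009,15.38631,32.49,48.129,57.28]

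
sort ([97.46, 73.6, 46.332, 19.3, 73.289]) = [19.3, 46.332, 73.289, 73.6, 97.46]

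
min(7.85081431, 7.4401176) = 7.4401176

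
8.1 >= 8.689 False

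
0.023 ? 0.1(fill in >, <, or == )<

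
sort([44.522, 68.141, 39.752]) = [39.752, 44.522, 68.141]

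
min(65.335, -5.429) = -5.429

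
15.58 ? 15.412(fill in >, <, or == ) >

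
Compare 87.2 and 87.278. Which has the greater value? 87.278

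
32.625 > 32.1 True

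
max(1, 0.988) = 1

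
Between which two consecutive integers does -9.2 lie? -10 and -9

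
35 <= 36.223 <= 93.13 True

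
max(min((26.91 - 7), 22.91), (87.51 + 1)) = 88.51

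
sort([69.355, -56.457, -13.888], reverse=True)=[69.355, -13.888, -56.457]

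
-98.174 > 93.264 False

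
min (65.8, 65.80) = 65.8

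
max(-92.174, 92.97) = 92.97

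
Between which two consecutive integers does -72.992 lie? -73 and -72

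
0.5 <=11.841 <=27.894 True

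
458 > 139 True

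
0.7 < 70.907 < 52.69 False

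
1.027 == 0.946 False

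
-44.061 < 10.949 True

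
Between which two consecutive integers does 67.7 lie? 67 and 68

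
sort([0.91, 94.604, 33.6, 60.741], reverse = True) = [94.604, 60.741, 33.6, 0.91]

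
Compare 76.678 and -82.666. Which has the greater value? 76.678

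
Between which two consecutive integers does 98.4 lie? 98 and 99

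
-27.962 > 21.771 False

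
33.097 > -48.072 True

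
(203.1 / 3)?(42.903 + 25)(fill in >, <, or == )<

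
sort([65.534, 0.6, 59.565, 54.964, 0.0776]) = [0.0776, 0.6, 54.964, 59.565, 65.534]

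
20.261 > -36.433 True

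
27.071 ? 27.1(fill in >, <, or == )<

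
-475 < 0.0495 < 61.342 True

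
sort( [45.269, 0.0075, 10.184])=[0.0075, 10.184, 45.269]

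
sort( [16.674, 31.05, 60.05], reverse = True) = [60.05, 31.05, 16.674]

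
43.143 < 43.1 False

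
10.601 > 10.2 True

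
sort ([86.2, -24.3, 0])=[-24.3, 0, 86.2]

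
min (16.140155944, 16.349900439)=16.140155944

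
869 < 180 False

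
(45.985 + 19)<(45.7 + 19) False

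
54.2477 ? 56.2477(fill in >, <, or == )<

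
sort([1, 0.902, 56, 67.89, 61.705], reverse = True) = [67.89, 61.705, 56, 1, 0.902]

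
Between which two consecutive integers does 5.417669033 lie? 5 and 6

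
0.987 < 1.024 True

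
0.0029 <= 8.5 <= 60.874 True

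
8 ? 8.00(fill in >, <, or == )==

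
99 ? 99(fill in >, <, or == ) ==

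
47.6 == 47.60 True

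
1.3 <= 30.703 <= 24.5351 False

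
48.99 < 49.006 True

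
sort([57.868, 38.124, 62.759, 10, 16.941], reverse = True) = [62.759, 57.868, 38.124, 16.941, 10]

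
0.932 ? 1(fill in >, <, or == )<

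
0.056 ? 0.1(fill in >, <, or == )<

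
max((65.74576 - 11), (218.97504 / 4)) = 54.74576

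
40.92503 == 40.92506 False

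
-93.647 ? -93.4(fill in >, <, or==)<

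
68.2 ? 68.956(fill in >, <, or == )<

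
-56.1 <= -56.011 True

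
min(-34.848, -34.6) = -34.848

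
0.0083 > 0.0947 False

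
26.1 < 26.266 True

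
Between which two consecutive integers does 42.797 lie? 42 and 43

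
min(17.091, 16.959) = 16.959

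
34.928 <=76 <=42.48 False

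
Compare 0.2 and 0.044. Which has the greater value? 0.2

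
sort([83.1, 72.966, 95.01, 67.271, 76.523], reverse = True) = [95.01, 83.1, 76.523, 72.966, 67.271]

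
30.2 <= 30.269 True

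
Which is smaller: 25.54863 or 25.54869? 25.54863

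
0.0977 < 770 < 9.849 False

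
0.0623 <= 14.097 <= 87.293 True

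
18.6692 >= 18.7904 False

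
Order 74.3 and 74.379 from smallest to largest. 74.3, 74.379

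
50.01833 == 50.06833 False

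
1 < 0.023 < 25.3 False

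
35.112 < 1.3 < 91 False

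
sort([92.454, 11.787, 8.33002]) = [8.33002, 11.787, 92.454]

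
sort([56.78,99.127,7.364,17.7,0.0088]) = [0.0088,7.364,17.7,56.78,99.127]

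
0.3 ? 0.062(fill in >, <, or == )>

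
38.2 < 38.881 True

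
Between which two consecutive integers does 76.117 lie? 76 and 77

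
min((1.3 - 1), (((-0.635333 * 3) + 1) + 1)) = 0.094001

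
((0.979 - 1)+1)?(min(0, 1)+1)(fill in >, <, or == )<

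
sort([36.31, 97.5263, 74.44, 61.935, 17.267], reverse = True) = [97.5263, 74.44, 61.935, 36.31, 17.267]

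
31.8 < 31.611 False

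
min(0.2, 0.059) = 0.059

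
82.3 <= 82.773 True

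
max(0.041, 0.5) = 0.5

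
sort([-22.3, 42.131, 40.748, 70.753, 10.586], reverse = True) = [70.753, 42.131, 40.748, 10.586, -22.3]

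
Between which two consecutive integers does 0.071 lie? 0 and 1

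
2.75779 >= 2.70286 True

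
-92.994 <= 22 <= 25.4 True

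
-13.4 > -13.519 True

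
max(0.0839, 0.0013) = 0.0839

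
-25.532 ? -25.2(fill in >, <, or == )<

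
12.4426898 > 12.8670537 False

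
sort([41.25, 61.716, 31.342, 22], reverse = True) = [61.716, 41.25, 31.342, 22]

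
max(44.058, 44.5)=44.5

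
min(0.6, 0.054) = 0.054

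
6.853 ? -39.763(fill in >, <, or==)>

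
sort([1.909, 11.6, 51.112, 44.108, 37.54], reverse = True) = [51.112, 44.108, 37.54, 11.6, 1.909]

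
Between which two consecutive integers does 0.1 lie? 0 and 1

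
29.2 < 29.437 True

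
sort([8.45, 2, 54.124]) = [2, 8.45, 54.124]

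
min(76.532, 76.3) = 76.3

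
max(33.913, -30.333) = 33.913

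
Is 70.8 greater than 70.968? No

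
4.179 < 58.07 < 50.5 False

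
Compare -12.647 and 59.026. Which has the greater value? 59.026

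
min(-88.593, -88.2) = -88.593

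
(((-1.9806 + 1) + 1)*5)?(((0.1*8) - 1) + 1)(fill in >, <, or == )<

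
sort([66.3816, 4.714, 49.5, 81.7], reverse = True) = [81.7, 66.3816, 49.5, 4.714]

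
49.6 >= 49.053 True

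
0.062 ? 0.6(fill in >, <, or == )<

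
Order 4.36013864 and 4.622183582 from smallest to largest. 4.36013864, 4.622183582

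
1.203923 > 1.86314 False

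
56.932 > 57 False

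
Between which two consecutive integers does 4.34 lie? 4 and 5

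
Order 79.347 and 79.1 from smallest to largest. 79.1, 79.347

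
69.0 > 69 False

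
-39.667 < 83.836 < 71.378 False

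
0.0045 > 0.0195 False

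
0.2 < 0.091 False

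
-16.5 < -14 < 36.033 True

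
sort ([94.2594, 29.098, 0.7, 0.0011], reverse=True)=[94.2594, 29.098, 0.7, 0.0011]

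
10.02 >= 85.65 False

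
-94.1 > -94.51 True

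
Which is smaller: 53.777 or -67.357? -67.357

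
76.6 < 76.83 True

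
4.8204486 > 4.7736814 True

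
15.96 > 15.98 False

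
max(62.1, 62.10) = 62.10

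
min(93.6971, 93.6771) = 93.6771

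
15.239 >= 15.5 False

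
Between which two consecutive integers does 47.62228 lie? 47 and 48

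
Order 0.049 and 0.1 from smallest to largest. 0.049, 0.1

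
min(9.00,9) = 9.00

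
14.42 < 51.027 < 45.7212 False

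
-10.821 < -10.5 True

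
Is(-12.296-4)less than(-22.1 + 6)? Yes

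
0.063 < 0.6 True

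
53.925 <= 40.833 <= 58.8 False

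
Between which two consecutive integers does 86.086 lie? 86 and 87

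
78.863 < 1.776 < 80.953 False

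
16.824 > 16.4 True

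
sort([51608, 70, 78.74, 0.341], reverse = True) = [51608, 78.74, 70, 0.341]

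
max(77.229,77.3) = 77.3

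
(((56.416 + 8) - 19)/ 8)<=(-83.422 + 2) False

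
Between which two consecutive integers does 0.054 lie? 0 and 1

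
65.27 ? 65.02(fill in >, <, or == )>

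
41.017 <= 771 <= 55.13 False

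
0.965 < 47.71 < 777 True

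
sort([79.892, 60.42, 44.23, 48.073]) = [44.23, 48.073, 60.42, 79.892]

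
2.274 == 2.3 False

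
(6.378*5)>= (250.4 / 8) True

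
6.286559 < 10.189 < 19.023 True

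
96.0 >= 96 True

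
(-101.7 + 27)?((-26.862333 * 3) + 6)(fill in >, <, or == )<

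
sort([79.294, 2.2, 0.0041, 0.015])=[0.0041, 0.015, 2.2, 79.294]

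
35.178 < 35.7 True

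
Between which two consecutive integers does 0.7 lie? 0 and 1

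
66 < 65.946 False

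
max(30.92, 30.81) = 30.92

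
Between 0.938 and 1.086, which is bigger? 1.086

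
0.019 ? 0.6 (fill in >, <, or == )<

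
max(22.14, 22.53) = 22.53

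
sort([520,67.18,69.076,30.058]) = [30.058,67.18,69.076,520]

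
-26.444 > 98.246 False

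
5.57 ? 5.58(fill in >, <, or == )<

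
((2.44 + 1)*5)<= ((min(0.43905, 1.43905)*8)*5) True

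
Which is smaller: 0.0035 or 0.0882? 0.0035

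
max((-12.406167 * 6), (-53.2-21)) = -74.2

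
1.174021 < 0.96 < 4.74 False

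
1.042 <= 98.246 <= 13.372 False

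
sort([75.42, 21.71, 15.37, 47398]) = [15.37, 21.71, 75.42, 47398]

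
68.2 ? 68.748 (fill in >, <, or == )<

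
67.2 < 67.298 True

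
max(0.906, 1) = 1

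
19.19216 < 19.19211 False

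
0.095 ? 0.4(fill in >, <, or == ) <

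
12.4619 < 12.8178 True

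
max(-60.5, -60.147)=-60.147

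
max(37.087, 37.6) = 37.6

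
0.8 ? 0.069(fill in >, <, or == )>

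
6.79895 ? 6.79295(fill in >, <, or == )>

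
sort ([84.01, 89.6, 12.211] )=[12.211, 84.01, 89.6]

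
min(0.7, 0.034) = 0.034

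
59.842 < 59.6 False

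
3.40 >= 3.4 True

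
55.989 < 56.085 True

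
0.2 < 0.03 False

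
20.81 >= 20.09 True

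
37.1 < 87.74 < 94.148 True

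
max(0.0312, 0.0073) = 0.0312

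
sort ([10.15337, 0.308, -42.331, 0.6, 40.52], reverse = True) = [40.52, 10.15337, 0.6, 0.308, -42.331]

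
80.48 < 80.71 True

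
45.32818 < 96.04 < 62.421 False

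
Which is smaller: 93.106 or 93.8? 93.106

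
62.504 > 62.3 True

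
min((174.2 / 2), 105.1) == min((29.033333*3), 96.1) False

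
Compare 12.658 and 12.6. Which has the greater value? 12.658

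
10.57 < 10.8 True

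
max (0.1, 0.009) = 0.1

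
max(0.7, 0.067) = 0.7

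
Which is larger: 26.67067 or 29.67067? 29.67067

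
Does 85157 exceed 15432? Yes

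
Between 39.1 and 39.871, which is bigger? 39.871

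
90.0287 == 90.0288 False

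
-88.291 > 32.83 False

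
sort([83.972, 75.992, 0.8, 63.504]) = [0.8, 63.504, 75.992, 83.972]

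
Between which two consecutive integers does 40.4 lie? 40 and 41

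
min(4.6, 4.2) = 4.2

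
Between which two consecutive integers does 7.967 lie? 7 and 8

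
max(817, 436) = 817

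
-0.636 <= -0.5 True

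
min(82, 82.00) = 82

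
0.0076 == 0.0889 False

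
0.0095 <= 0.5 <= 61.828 True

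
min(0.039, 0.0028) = 0.0028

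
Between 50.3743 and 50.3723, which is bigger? 50.3743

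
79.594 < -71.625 False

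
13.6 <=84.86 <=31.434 False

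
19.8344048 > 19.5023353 True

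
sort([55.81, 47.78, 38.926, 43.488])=[38.926, 43.488, 47.78, 55.81]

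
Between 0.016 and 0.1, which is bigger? 0.1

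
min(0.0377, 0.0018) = 0.0018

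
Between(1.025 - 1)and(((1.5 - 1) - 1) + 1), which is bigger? (((1.5 - 1) - 1) + 1)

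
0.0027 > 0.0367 False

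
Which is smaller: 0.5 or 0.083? 0.083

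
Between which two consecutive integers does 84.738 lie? 84 and 85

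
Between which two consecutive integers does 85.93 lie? 85 and 86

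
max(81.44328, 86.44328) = 86.44328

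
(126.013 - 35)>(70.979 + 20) True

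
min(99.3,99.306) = 99.3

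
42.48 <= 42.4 False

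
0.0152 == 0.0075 False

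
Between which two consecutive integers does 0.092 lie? 0 and 1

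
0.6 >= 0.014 True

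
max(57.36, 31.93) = 57.36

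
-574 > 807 False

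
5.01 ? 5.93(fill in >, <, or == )<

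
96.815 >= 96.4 True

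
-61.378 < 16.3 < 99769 True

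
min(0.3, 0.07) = 0.07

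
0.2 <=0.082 False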